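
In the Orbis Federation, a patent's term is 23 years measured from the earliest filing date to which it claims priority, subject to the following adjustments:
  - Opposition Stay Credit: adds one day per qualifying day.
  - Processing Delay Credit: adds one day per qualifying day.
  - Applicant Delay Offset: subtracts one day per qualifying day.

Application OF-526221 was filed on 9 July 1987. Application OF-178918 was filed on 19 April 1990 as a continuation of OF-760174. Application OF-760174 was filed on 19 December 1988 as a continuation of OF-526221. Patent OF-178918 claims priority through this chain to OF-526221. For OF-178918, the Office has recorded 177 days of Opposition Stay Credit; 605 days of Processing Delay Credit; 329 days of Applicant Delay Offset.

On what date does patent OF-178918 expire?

2011-10-05

Earliest priority filing: 9 July 1987.
Base term: 9 July 1987 + 23 years → 9 July 2010.
Opposition Stay Credit: +177 days → 2 January 2011.
Processing Delay Credit: +605 days → 29 August 2012.
Applicant Delay Offset: −329 days → 5 October 2011.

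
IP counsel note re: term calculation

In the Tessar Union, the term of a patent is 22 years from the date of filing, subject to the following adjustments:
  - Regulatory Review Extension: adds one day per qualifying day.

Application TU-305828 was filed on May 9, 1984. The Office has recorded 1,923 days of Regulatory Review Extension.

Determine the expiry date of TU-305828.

August 14, 2011

Base term: filing date + 22 years → 9 May 2006.
Regulatory Review Extension: +1923 days → 14 August 2011.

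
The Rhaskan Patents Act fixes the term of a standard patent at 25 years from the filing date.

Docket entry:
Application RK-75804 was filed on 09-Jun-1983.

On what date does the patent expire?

Filing date + 25 years → 9 June 2008.

June 9, 2008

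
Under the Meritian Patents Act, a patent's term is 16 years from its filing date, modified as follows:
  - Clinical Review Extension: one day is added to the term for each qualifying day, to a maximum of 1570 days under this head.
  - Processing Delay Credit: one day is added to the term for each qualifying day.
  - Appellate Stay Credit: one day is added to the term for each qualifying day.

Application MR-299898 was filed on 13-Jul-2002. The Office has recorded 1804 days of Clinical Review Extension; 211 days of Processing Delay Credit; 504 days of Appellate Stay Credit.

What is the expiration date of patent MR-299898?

2024-10-14

Base term: filing date + 16 years → 13 July 2018.
Clinical Review Extension: 1804 days claimed exceeds the 1570-day cap, so +1570 days → 30 October 2022.
Processing Delay Credit: +211 days → 29 May 2023.
Appellate Stay Credit: +504 days → 14 October 2024.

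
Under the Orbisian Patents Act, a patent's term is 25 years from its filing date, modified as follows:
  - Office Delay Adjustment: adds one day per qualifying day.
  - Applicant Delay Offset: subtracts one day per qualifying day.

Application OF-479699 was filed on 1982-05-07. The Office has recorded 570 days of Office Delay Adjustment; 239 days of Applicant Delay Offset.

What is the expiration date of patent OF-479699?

Base term: filing date + 25 years → 7 May 2007.
Office Delay Adjustment: +570 days → 27 November 2008.
Applicant Delay Offset: −239 days → 2 April 2008.

April 2, 2008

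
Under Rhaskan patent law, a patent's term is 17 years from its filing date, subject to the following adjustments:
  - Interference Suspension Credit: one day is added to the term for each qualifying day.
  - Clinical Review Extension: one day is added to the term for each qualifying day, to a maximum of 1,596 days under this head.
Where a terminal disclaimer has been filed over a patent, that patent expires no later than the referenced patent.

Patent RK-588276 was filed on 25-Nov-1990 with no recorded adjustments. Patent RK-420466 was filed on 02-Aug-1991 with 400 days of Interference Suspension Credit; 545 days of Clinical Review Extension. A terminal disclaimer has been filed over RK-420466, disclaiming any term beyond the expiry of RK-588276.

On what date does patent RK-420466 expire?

Natural term of RK-420466:
  Base: filing + 17 years → 2 August 2008.
  Interference Suspension Credit: +400 days → 6 September 2009.
  Clinical Review Extension: 545 days (within the 1596-day cap) → +545 days → 5 March 2011.
Expiry of referenced patent RK-588276:
  Base: filing + 17 years → 25 November 2007.
Terminal disclaimer: RK-420466 expires on the earlier of 5 March 2011 and 25 November 2007.

November 25, 2007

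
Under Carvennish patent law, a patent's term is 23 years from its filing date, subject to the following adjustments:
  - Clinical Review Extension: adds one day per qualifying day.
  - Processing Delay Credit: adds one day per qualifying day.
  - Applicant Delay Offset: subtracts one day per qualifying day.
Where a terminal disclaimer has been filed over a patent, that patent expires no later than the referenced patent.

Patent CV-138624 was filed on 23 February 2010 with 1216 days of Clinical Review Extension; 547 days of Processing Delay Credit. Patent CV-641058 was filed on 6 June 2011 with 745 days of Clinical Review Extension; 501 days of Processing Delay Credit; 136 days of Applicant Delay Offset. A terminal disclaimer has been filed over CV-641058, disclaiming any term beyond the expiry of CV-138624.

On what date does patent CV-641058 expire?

June 20, 2037

Natural term of CV-641058:
  Base: filing + 23 years → 6 June 2034.
  Clinical Review Extension: +745 days → 20 June 2036.
  Processing Delay Credit: +501 days → 3 November 2037.
  Applicant Delay Offset: −136 days → 20 June 2037.
Expiry of referenced patent CV-138624:
  Base: filing + 23 years → 23 February 2033.
  Clinical Review Extension: +1216 days → 23 June 2036.
  Processing Delay Credit: +547 days → 22 December 2037.
Terminal disclaimer: CV-641058 expires on the earlier of 20 June 2037 and 22 December 2037.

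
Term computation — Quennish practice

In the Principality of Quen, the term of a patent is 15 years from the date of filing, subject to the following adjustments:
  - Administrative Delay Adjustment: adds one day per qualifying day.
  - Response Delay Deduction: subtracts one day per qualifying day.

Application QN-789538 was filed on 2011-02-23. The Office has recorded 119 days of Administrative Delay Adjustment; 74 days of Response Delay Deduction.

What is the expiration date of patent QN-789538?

2026-04-09

Base term: filing date + 15 years → 23 February 2026.
Administrative Delay Adjustment: +119 days → 22 June 2026.
Response Delay Deduction: −74 days → 9 April 2026.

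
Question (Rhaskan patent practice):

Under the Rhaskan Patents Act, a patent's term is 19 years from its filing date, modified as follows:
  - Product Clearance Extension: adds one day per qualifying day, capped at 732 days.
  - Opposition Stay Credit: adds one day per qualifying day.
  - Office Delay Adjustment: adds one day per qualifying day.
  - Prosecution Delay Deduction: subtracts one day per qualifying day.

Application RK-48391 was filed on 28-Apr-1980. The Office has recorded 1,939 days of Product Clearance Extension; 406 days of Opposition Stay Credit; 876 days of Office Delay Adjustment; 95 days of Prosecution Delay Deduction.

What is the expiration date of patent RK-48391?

July 29, 2004

Base term: filing date + 19 years → 28 April 1999.
Product Clearance Extension: 1939 days claimed exceeds the 732-day cap, so +732 days → 29 April 2001.
Opposition Stay Credit: +406 days → 9 June 2002.
Office Delay Adjustment: +876 days → 1 November 2004.
Prosecution Delay Deduction: −95 days → 29 July 2004.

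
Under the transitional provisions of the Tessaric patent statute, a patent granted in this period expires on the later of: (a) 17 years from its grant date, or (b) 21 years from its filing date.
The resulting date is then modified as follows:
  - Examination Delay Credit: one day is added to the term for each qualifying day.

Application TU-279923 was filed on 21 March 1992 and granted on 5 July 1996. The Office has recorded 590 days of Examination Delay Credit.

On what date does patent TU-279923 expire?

(a) grant + 17 years → 5 July 2013.
(b) filing + 21 years → 21 March 2013.
Later of the two: 5 July 2013.
Examination Delay Credit: +590 days → 15 February 2015.

February 15, 2015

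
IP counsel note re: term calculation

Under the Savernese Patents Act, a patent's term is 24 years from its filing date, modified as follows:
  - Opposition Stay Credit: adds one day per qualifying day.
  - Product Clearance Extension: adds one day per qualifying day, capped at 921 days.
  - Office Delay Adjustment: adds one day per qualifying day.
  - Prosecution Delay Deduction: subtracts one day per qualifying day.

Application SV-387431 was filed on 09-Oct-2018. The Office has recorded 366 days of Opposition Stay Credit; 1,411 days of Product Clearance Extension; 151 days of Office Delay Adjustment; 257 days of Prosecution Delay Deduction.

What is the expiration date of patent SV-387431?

2046-01-02

Base term: filing date + 24 years → 9 October 2042.
Opposition Stay Credit: +366 days → 10 October 2043.
Product Clearance Extension: 1411 days claimed exceeds the 921-day cap, so +921 days → 18 April 2046.
Office Delay Adjustment: +151 days → 16 September 2046.
Prosecution Delay Deduction: −257 days → 2 January 2046.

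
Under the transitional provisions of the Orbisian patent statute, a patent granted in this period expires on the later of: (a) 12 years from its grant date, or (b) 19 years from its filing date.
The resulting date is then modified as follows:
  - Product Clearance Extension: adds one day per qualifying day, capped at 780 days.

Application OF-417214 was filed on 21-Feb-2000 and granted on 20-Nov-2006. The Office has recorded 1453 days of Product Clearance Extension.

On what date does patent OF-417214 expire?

(a) grant + 12 years → 20 November 2018.
(b) filing + 19 years → 21 February 2019.
Later of the two: 21 February 2019.
Product Clearance Extension: 1453 days claimed exceeds the 780-day cap, so +780 days → 11 April 2021.

April 11, 2021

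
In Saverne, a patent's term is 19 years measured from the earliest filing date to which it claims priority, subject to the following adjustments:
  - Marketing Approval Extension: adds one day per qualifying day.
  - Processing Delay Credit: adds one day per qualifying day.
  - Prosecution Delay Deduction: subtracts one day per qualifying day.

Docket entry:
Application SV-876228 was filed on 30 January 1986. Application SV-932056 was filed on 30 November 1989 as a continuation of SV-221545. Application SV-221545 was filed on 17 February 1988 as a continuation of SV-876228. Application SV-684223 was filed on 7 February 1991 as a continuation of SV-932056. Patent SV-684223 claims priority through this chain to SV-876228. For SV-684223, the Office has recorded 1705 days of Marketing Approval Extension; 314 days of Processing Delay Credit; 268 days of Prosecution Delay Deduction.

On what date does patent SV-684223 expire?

2009-11-16

Earliest priority filing: 30 January 1986.
Base term: 30 January 1986 + 19 years → 30 January 2005.
Marketing Approval Extension: +1705 days → 1 October 2009.
Processing Delay Credit: +314 days → 11 August 2010.
Prosecution Delay Deduction: −268 days → 16 November 2009.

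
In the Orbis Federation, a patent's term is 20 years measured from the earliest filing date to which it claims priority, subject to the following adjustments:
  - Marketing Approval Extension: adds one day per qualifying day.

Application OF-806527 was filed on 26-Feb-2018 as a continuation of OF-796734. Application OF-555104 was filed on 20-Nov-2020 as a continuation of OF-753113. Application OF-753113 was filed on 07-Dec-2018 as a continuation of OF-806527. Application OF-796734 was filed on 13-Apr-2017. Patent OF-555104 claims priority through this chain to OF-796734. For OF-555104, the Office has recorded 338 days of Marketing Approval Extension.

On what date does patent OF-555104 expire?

Earliest priority filing: 13 April 2017.
Base term: 13 April 2017 + 20 years → 13 April 2037.
Marketing Approval Extension: +338 days → 17 March 2038.

March 17, 2038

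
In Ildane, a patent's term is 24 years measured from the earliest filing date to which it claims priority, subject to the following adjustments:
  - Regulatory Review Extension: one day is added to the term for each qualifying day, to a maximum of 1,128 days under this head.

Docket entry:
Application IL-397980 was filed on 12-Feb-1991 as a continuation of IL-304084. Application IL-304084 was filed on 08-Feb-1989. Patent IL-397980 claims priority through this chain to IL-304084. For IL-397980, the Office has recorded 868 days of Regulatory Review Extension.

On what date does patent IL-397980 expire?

2015-06-26

Earliest priority filing: 8 February 1989.
Base term: 8 February 1989 + 24 years → 8 February 2013.
Regulatory Review Extension: 868 days (within the 1128-day cap) → +868 days → 26 June 2015.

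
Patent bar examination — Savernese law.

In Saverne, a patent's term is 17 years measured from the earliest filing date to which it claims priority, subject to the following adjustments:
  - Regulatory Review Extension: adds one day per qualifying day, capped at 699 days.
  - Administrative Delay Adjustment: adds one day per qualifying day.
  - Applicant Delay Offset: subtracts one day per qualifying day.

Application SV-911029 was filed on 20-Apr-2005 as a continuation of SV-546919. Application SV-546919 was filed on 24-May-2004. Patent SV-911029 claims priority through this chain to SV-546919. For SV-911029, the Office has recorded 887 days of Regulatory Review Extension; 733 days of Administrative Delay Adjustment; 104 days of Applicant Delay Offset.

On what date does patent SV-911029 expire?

January 11, 2025

Earliest priority filing: 24 May 2004.
Base term: 24 May 2004 + 17 years → 24 May 2021.
Regulatory Review Extension: 887 days claimed exceeds the 699-day cap, so +699 days → 23 April 2023.
Administrative Delay Adjustment: +733 days → 25 April 2025.
Applicant Delay Offset: −104 days → 11 January 2025.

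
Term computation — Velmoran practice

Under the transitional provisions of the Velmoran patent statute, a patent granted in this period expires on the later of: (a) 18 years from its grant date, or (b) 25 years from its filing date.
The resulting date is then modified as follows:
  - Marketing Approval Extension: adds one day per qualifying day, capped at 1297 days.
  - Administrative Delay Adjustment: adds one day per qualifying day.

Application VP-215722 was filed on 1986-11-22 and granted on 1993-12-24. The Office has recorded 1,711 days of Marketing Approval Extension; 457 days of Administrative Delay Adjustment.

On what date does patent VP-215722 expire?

October 12, 2016

(a) grant + 18 years → 24 December 2011.
(b) filing + 25 years → 22 November 2011.
Later of the two: 24 December 2011.
Marketing Approval Extension: 1711 days claimed exceeds the 1297-day cap, so +1297 days → 13 July 2015.
Administrative Delay Adjustment: +457 days → 12 October 2016.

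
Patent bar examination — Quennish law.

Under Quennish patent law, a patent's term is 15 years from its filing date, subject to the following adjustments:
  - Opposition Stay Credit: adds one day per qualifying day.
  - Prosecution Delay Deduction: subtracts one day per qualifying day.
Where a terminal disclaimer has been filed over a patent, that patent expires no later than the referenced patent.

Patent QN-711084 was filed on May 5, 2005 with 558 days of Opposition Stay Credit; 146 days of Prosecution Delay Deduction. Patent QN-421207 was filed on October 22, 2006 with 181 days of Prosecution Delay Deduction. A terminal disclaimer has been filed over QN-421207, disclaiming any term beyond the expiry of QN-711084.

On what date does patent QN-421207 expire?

2021-04-24

Natural term of QN-421207:
  Base: filing + 15 years → 22 October 2021.
  Prosecution Delay Deduction: −181 days → 24 April 2021.
Expiry of referenced patent QN-711084:
  Base: filing + 15 years → 5 May 2020.
  Opposition Stay Credit: +558 days → 14 November 2021.
  Prosecution Delay Deduction: −146 days → 21 June 2021.
Terminal disclaimer: QN-421207 expires on the earlier of 24 April 2021 and 21 June 2021.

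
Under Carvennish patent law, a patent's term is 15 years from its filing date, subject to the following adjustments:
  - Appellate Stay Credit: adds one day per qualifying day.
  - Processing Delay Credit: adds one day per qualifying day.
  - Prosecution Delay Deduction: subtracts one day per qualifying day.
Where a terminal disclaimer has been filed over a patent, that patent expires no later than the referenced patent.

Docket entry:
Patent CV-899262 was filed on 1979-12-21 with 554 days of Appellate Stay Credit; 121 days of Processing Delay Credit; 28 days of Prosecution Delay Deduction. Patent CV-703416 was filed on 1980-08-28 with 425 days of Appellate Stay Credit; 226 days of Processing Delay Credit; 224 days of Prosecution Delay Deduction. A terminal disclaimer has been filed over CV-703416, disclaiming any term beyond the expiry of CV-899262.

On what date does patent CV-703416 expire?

Natural term of CV-703416:
  Base: filing + 15 years → 28 August 1995.
  Appellate Stay Credit: +425 days → 26 October 1996.
  Processing Delay Credit: +226 days → 9 June 1997.
  Prosecution Delay Deduction: −224 days → 28 October 1996.
Expiry of referenced patent CV-899262:
  Base: filing + 15 years → 21 December 1994.
  Appellate Stay Credit: +554 days → 27 June 1996.
  Processing Delay Credit: +121 days → 26 October 1996.
  Prosecution Delay Deduction: −28 days → 28 September 1996.
Terminal disclaimer: CV-703416 expires on the earlier of 28 October 1996 and 28 September 1996.

September 28, 1996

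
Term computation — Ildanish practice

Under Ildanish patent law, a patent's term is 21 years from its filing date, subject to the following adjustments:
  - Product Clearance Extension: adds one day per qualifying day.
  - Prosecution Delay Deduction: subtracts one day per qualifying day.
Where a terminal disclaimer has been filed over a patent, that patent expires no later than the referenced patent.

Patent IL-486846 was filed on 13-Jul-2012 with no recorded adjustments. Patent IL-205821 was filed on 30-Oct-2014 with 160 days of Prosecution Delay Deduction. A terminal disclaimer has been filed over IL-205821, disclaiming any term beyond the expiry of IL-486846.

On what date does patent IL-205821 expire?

Natural term of IL-205821:
  Base: filing + 21 years → 30 October 2035.
  Prosecution Delay Deduction: −160 days → 23 May 2035.
Expiry of referenced patent IL-486846:
  Base: filing + 21 years → 13 July 2033.
Terminal disclaimer: IL-205821 expires on the earlier of 23 May 2035 and 13 July 2033.

2033-07-13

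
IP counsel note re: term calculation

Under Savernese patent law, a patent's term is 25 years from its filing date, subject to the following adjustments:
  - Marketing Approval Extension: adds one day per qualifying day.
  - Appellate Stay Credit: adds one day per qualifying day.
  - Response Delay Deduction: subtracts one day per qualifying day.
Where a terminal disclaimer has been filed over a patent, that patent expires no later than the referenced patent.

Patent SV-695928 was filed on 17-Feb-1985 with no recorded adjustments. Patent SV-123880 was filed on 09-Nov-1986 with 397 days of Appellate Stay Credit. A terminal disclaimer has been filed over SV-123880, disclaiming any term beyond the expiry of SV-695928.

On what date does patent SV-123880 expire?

February 17, 2010

Natural term of SV-123880:
  Base: filing + 25 years → 9 November 2011.
  Appellate Stay Credit: +397 days → 10 December 2012.
Expiry of referenced patent SV-695928:
  Base: filing + 25 years → 17 February 2010.
Terminal disclaimer: SV-123880 expires on the earlier of 10 December 2012 and 17 February 2010.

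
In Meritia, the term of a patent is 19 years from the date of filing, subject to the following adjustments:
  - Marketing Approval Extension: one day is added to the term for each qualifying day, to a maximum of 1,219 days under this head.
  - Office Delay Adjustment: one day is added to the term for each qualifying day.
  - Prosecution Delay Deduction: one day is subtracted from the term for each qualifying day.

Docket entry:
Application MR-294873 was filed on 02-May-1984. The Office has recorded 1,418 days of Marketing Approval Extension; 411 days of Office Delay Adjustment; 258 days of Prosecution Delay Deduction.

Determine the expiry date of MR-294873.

Base term: filing date + 19 years → 2 May 2003.
Marketing Approval Extension: 1418 days claimed exceeds the 1219-day cap, so +1219 days → 2 September 2006.
Office Delay Adjustment: +411 days → 18 October 2007.
Prosecution Delay Deduction: −258 days → 2 February 2007.

February 2, 2007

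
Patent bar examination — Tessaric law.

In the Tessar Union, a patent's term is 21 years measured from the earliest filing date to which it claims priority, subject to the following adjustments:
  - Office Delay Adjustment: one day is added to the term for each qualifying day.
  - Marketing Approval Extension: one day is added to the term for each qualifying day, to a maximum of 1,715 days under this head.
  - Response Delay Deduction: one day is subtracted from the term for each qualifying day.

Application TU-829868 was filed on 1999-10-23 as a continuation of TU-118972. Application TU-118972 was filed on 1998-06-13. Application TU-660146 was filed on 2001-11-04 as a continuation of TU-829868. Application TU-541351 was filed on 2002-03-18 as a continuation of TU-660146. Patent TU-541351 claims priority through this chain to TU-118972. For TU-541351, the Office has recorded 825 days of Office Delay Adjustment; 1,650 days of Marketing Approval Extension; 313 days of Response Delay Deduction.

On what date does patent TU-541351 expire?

2025-05-14

Earliest priority filing: 13 June 1998.
Base term: 13 June 1998 + 21 years → 13 June 2019.
Office Delay Adjustment: +825 days → 15 September 2021.
Marketing Approval Extension: 1650 days (within the 1715-day cap) → +1650 days → 23 March 2026.
Response Delay Deduction: −313 days → 14 May 2025.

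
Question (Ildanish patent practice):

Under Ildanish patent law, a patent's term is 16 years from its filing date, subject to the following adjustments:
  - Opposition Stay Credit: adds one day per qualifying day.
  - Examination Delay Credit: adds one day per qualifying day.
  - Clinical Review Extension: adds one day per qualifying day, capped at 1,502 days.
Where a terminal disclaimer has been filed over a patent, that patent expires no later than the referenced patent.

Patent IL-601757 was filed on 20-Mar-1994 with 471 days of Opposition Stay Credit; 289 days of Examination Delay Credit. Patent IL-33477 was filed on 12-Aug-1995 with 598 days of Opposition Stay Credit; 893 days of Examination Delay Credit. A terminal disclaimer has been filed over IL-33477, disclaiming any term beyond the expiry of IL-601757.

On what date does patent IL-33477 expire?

2012-04-18

Natural term of IL-33477:
  Base: filing + 16 years → 12 August 2011.
  Opposition Stay Credit: +598 days → 1 April 2013.
  Examination Delay Credit: +893 days → 11 September 2015.
Expiry of referenced patent IL-601757:
  Base: filing + 16 years → 20 March 2010.
  Opposition Stay Credit: +471 days → 4 July 2011.
  Examination Delay Credit: +289 days → 18 April 2012.
Terminal disclaimer: IL-33477 expires on the earlier of 11 September 2015 and 18 April 2012.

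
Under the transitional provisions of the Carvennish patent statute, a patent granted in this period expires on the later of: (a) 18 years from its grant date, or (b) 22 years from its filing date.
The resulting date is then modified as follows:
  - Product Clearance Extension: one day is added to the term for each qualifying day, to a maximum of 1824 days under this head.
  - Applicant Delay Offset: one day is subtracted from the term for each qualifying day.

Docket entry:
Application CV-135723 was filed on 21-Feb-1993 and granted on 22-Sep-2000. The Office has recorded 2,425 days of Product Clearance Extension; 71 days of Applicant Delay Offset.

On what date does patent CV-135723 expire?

(a) grant + 18 years → 22 September 2018.
(b) filing + 22 years → 21 February 2015.
Later of the two: 22 September 2018.
Product Clearance Extension: 2425 days claimed exceeds the 1824-day cap, so +1824 days → 20 September 2023.
Applicant Delay Offset: −71 days → 11 July 2023.

2023-07-11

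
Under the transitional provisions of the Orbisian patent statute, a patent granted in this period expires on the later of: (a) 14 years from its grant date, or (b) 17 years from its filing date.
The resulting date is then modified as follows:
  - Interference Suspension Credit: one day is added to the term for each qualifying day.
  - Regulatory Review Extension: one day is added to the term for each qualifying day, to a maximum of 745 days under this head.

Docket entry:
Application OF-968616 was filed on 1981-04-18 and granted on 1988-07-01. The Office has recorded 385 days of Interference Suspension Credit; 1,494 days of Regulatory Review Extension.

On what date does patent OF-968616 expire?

2005-08-04

(a) grant + 14 years → 1 July 2002.
(b) filing + 17 years → 18 April 1998.
Later of the two: 1 July 2002.
Interference Suspension Credit: +385 days → 21 July 2003.
Regulatory Review Extension: 1494 days claimed exceeds the 745-day cap, so +745 days → 4 August 2005.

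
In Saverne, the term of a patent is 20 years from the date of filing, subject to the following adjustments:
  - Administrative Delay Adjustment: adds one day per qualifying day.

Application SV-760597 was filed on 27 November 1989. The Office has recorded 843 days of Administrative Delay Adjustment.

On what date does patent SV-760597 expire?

March 19, 2012

Base term: filing date + 20 years → 27 November 2009.
Administrative Delay Adjustment: +843 days → 19 March 2012.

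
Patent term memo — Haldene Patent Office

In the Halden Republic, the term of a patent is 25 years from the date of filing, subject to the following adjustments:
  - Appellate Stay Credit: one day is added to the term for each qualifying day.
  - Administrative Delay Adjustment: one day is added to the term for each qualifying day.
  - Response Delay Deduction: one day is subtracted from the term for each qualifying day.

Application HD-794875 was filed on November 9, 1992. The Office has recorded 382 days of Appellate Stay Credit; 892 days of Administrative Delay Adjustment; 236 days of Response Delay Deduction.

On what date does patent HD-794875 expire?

2020-09-12

Base term: filing date + 25 years → 9 November 2017.
Appellate Stay Credit: +382 days → 26 November 2018.
Administrative Delay Adjustment: +892 days → 6 May 2021.
Response Delay Deduction: −236 days → 12 September 2020.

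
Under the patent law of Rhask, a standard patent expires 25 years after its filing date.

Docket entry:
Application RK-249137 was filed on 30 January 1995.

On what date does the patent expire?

January 30, 2020

Filing date + 25 years → 30 January 2020.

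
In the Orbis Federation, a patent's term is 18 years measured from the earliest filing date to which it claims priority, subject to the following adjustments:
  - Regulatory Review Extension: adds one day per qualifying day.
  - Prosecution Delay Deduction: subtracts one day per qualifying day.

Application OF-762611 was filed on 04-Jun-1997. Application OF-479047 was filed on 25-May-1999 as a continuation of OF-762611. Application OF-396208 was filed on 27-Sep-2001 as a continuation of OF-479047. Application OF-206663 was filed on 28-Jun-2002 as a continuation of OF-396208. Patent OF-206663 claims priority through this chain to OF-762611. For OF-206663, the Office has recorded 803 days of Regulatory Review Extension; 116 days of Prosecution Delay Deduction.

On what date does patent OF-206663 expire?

Earliest priority filing: 4 June 1997.
Base term: 4 June 1997 + 18 years → 4 June 2015.
Regulatory Review Extension: +803 days → 15 August 2017.
Prosecution Delay Deduction: −116 days → 21 April 2017.

April 21, 2017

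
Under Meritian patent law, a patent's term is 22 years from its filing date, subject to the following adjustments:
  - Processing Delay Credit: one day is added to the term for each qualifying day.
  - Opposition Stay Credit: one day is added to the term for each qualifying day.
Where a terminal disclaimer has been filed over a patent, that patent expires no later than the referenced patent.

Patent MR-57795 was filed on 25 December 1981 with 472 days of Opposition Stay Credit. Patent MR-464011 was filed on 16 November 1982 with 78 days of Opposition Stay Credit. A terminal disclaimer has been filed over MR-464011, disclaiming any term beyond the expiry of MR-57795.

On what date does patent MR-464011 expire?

Natural term of MR-464011:
  Base: filing + 22 years → 16 November 2004.
  Opposition Stay Credit: +78 days → 2 February 2005.
Expiry of referenced patent MR-57795:
  Base: filing + 22 years → 25 December 2003.
  Opposition Stay Credit: +472 days → 10 April 2005.
Terminal disclaimer: MR-464011 expires on the earlier of 2 February 2005 and 10 April 2005.

February 2, 2005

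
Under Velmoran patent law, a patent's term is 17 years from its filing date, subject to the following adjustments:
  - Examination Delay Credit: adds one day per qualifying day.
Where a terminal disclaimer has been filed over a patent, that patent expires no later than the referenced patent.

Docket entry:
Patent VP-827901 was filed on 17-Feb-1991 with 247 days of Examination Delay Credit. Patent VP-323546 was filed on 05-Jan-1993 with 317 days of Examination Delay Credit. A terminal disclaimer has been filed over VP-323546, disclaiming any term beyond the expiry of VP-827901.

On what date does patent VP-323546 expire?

Natural term of VP-323546:
  Base: filing + 17 years → 5 January 2010.
  Examination Delay Credit: +317 days → 18 November 2010.
Expiry of referenced patent VP-827901:
  Base: filing + 17 years → 17 February 2008.
  Examination Delay Credit: +247 days → 21 October 2008.
Terminal disclaimer: VP-323546 expires on the earlier of 18 November 2010 and 21 October 2008.

2008-10-21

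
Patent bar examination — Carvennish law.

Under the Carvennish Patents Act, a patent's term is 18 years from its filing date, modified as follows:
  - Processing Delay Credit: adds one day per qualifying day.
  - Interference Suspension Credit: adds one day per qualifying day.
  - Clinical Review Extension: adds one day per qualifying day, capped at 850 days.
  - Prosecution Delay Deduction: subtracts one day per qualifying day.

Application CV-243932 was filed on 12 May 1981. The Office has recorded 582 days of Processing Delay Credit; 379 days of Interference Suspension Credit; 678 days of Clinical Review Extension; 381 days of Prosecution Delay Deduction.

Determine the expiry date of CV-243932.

Base term: filing date + 18 years → 12 May 1999.
Processing Delay Credit: +582 days → 14 December 2000.
Interference Suspension Credit: +379 days → 28 December 2001.
Clinical Review Extension: 678 days (within the 850-day cap) → +678 days → 6 November 2003.
Prosecution Delay Deduction: −381 days → 21 October 2002.

October 21, 2002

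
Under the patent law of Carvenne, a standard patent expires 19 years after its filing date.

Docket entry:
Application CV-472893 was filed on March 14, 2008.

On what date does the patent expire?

March 14, 2027

Filing date + 19 years → 14 March 2027.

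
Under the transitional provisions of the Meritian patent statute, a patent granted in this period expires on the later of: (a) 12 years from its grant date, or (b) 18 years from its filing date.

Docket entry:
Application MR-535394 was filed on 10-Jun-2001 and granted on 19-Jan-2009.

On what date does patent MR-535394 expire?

January 19, 2021

(a) grant + 12 years → 19 January 2021.
(b) filing + 18 years → 10 June 2019.
Later of the two: 19 January 2021.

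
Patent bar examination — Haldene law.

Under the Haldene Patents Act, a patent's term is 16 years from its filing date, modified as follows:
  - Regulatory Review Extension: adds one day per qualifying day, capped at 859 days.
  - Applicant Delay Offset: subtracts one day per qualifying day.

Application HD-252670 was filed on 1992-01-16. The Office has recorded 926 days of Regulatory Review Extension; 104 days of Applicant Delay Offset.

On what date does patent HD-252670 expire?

Base term: filing date + 16 years → 16 January 2008.
Regulatory Review Extension: 926 days claimed exceeds the 859-day cap, so +859 days → 24 May 2010.
Applicant Delay Offset: −104 days → 9 February 2010.

2010-02-09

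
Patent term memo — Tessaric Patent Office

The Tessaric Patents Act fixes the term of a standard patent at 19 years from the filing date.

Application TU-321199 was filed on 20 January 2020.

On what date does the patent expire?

January 20, 2039

Filing date + 19 years → 20 January 2039.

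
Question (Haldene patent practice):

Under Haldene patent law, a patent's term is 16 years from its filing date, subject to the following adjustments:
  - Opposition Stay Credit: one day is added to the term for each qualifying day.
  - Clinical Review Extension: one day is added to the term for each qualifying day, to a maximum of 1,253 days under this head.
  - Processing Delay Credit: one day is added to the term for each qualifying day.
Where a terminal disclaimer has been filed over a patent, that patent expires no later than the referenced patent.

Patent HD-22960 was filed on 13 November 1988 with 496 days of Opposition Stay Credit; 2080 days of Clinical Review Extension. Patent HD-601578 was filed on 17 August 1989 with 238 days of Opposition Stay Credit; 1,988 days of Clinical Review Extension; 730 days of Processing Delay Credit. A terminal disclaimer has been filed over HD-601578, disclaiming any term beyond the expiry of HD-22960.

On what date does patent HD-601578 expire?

August 28, 2009

Natural term of HD-601578:
  Base: filing + 16 years → 17 August 2005.
  Opposition Stay Credit: +238 days → 12 April 2006.
  Clinical Review Extension: 1988 days claimed exceeds the 1253-day cap, so +1253 days → 16 September 2009.
  Processing Delay Credit: +730 days → 16 September 2011.
Expiry of referenced patent HD-22960:
  Base: filing + 16 years → 13 November 2004.
  Opposition Stay Credit: +496 days → 24 March 2006.
  Clinical Review Extension: 2080 days claimed exceeds the 1253-day cap, so +1253 days → 28 August 2009.
Terminal disclaimer: HD-601578 expires on the earlier of 16 September 2011 and 28 August 2009.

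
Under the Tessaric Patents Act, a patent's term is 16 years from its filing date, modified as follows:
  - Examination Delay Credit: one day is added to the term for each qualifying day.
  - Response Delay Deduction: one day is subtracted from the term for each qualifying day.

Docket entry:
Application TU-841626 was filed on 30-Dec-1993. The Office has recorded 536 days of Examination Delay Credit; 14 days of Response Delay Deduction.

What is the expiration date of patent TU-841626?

June 5, 2011

Base term: filing date + 16 years → 30 December 2009.
Examination Delay Credit: +536 days → 19 June 2011.
Response Delay Deduction: −14 days → 5 June 2011.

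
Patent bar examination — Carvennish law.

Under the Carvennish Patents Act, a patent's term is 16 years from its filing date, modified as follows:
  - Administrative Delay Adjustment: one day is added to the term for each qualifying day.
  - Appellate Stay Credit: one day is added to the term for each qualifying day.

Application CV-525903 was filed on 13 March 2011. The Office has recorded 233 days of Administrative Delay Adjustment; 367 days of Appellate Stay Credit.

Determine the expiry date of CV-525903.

Base term: filing date + 16 years → 13 March 2027.
Administrative Delay Adjustment: +233 days → 1 November 2027.
Appellate Stay Credit: +367 days → 2 November 2028.

November 2, 2028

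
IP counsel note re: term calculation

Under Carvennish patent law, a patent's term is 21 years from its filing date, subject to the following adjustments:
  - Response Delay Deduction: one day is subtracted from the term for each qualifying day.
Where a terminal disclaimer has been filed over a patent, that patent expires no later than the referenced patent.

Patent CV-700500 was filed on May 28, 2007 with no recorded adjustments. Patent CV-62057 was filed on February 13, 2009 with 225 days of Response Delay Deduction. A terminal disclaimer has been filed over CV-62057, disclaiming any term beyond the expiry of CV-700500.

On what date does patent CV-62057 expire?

Natural term of CV-62057:
  Base: filing + 21 years → 13 February 2030.
  Response Delay Deduction: −225 days → 3 July 2029.
Expiry of referenced patent CV-700500:
  Base: filing + 21 years → 28 May 2028.
Terminal disclaimer: CV-62057 expires on the earlier of 3 July 2029 and 28 May 2028.

2028-05-28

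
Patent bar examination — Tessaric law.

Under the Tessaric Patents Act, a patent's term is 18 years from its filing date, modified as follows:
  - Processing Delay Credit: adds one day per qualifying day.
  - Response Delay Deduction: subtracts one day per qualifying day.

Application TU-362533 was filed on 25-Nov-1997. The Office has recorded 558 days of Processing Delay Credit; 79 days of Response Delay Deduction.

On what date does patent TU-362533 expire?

March 18, 2017

Base term: filing date + 18 years → 25 November 2015.
Processing Delay Credit: +558 days → 5 June 2017.
Response Delay Deduction: −79 days → 18 March 2017.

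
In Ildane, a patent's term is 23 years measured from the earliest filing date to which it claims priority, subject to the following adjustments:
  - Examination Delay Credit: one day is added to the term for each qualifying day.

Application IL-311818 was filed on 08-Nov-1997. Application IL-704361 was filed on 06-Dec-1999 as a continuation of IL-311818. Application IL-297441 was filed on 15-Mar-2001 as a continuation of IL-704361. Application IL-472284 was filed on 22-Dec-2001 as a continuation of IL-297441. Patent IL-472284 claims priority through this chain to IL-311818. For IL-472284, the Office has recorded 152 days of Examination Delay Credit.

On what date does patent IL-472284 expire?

Earliest priority filing: 8 November 1997.
Base term: 8 November 1997 + 23 years → 8 November 2020.
Examination Delay Credit: +152 days → 9 April 2021.

April 9, 2021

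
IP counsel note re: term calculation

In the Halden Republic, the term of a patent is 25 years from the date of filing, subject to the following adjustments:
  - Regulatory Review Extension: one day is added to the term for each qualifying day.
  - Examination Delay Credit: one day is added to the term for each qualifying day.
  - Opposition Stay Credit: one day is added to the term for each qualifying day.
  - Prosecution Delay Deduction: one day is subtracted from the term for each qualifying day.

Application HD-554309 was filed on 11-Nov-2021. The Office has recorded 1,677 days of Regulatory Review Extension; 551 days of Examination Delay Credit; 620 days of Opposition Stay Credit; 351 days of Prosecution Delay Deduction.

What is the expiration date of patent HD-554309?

Base term: filing date + 25 years → 11 November 2046.
Regulatory Review Extension: +1677 days → 15 June 2051.
Examination Delay Credit: +551 days → 17 December 2052.
Opposition Stay Credit: +620 days → 29 August 2054.
Prosecution Delay Deduction: −351 days → 12 September 2053.

September 12, 2053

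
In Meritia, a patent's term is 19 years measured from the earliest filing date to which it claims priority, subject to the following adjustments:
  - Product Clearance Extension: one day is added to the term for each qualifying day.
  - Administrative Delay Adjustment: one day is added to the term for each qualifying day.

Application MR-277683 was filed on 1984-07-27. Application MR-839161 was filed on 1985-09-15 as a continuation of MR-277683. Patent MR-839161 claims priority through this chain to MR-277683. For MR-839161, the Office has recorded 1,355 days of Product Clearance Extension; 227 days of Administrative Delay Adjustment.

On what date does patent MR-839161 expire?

2007-11-25

Earliest priority filing: 27 July 1984.
Base term: 27 July 1984 + 19 years → 27 July 2003.
Product Clearance Extension: +1355 days → 12 April 2007.
Administrative Delay Adjustment: +227 days → 25 November 2007.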